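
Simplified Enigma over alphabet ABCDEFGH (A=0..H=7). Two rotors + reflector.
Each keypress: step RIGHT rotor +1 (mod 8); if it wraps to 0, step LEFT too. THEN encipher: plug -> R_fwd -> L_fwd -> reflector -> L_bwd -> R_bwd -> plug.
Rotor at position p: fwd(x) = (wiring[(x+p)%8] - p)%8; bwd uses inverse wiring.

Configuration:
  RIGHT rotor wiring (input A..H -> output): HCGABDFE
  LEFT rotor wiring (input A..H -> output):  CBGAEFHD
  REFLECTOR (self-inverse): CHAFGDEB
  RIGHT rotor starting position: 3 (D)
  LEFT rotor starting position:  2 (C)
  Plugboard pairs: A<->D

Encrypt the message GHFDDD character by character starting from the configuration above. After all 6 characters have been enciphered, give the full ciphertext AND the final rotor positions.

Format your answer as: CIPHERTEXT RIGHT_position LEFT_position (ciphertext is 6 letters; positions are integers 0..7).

Answer: FGBAAB 1 3

Derivation:
Char 1 ('G'): step: R->4, L=2; G->plug->G->R->C->L->C->refl->A->L'->G->R'->F->plug->F
Char 2 ('H'): step: R->5, L=2; H->plug->H->R->E->L->F->refl->D->L'->D->R'->G->plug->G
Char 3 ('F'): step: R->6, L=2; F->plug->F->R->C->L->C->refl->A->L'->G->R'->B->plug->B
Char 4 ('D'): step: R->7, L=2; D->plug->A->R->F->L->B->refl->H->L'->H->R'->D->plug->A
Char 5 ('D'): step: R->0, L->3 (L advanced); D->plug->A->R->H->L->D->refl->F->L'->A->R'->D->plug->A
Char 6 ('D'): step: R->1, L=3; D->plug->A->R->B->L->B->refl->H->L'->F->R'->B->plug->B
Final: ciphertext=FGBAAB, RIGHT=1, LEFT=3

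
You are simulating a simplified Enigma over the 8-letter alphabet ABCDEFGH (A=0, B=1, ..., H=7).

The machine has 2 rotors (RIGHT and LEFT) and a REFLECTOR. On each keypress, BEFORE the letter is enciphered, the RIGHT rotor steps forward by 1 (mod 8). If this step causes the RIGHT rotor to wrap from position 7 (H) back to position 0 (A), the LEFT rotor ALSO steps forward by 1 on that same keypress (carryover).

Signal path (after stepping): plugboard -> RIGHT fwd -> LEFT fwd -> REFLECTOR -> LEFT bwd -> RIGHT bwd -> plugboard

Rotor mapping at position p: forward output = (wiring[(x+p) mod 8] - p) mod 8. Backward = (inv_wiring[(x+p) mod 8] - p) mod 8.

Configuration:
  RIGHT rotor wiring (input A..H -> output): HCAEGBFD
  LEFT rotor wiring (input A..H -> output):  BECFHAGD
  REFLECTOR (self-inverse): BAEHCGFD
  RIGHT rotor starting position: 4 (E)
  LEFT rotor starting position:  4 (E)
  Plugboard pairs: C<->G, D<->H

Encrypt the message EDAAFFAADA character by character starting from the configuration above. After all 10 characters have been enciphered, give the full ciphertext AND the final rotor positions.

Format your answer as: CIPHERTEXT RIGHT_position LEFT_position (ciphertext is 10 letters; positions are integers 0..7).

Answer: CCDDEAGBGD 6 5

Derivation:
Char 1 ('E'): step: R->5, L=4; E->plug->E->R->F->L->A->refl->B->L'->H->R'->G->plug->C
Char 2 ('D'): step: R->6, L=4; D->plug->H->R->D->L->H->refl->D->L'->A->R'->G->plug->C
Char 3 ('A'): step: R->7, L=4; A->plug->A->R->E->L->F->refl->G->L'->G->R'->H->plug->D
Char 4 ('A'): step: R->0, L->5 (L advanced); A->plug->A->R->H->L->C->refl->E->L'->D->R'->H->plug->D
Char 5 ('F'): step: R->1, L=5; F->plug->F->R->E->L->H->refl->D->L'->A->R'->E->plug->E
Char 6 ('F'): step: R->2, L=5; F->plug->F->R->B->L->B->refl->A->L'->G->R'->A->plug->A
Char 7 ('A'): step: R->3, L=5; A->plug->A->R->B->L->B->refl->A->L'->G->R'->C->plug->G
Char 8 ('A'): step: R->4, L=5; A->plug->A->R->C->L->G->refl->F->L'->F->R'->B->plug->B
Char 9 ('D'): step: R->5, L=5; D->plug->H->R->B->L->B->refl->A->L'->G->R'->C->plug->G
Char 10 ('A'): step: R->6, L=5; A->plug->A->R->H->L->C->refl->E->L'->D->R'->H->plug->D
Final: ciphertext=CCDDEAGBGD, RIGHT=6, LEFT=5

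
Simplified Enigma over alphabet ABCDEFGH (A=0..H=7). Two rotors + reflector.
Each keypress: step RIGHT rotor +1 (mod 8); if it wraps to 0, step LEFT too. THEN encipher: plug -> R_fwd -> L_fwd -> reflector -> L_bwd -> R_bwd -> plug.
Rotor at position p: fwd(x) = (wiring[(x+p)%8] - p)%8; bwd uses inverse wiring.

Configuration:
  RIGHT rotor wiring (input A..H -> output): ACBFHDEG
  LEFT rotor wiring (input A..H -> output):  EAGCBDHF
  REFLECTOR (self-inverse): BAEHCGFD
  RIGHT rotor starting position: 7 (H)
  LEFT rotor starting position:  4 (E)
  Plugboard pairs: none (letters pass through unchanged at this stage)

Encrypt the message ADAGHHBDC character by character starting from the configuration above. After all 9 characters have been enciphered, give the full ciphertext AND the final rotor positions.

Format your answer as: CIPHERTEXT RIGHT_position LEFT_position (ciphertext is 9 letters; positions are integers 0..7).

Answer: HBDDBEAHH 0 6

Derivation:
Char 1 ('A'): step: R->0, L->5 (L advanced); A->plug->A->R->A->L->G->refl->F->L'->G->R'->H->plug->H
Char 2 ('D'): step: R->1, L=5; D->plug->D->R->G->L->F->refl->G->L'->A->R'->B->plug->B
Char 3 ('A'): step: R->2, L=5; A->plug->A->R->H->L->E->refl->C->L'->B->R'->D->plug->D
Char 4 ('G'): step: R->3, L=5; G->plug->G->R->H->L->E->refl->C->L'->B->R'->D->plug->D
Char 5 ('H'): step: R->4, L=5; H->plug->H->R->B->L->C->refl->E->L'->H->R'->B->plug->B
Char 6 ('H'): step: R->5, L=5; H->plug->H->R->C->L->A->refl->B->L'->F->R'->E->plug->E
Char 7 ('B'): step: R->6, L=5; B->plug->B->R->A->L->G->refl->F->L'->G->R'->A->plug->A
Char 8 ('D'): step: R->7, L=5; D->plug->D->R->C->L->A->refl->B->L'->F->R'->H->plug->H
Char 9 ('C'): step: R->0, L->6 (L advanced); C->plug->C->R->B->L->H->refl->D->L'->G->R'->H->plug->H
Final: ciphertext=HBDDBEAHH, RIGHT=0, LEFT=6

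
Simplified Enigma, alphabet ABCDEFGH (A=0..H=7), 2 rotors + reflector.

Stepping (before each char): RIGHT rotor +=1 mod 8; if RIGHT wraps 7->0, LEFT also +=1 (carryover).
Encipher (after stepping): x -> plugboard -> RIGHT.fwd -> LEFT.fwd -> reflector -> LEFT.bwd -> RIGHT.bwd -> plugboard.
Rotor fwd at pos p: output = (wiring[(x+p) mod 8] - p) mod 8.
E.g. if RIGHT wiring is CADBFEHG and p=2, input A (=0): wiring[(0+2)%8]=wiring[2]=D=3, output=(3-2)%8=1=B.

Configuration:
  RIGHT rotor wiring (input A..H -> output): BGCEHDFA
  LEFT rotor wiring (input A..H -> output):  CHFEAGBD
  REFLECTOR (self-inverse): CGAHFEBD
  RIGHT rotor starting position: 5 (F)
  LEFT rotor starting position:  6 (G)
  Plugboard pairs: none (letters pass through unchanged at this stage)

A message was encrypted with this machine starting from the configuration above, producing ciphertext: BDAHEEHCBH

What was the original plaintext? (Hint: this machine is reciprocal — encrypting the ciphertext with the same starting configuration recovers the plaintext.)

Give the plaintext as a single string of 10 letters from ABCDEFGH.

Answer: GEBFCGDFAA

Derivation:
Char 1 ('B'): step: R->6, L=6; B->plug->B->R->C->L->E->refl->F->L'->B->R'->G->plug->G
Char 2 ('D'): step: R->7, L=6; D->plug->D->R->D->L->B->refl->G->L'->F->R'->E->plug->E
Char 3 ('A'): step: R->0, L->7 (L advanced); A->plug->A->R->B->L->D->refl->H->L'->G->R'->B->plug->B
Char 4 ('H'): step: R->1, L=7; H->plug->H->R->A->L->E->refl->F->L'->E->R'->F->plug->F
Char 5 ('E'): step: R->2, L=7; E->plug->E->R->D->L->G->refl->B->L'->F->R'->C->plug->C
Char 6 ('E'): step: R->3, L=7; E->plug->E->R->F->L->B->refl->G->L'->D->R'->G->plug->G
Char 7 ('H'): step: R->4, L=7; H->plug->H->R->A->L->E->refl->F->L'->E->R'->D->plug->D
Char 8 ('C'): step: R->5, L=7; C->plug->C->R->D->L->G->refl->B->L'->F->R'->F->plug->F
Char 9 ('B'): step: R->6, L=7; B->plug->B->R->C->L->A->refl->C->L'->H->R'->A->plug->A
Char 10 ('H'): step: R->7, L=7; H->plug->H->R->G->L->H->refl->D->L'->B->R'->A->plug->A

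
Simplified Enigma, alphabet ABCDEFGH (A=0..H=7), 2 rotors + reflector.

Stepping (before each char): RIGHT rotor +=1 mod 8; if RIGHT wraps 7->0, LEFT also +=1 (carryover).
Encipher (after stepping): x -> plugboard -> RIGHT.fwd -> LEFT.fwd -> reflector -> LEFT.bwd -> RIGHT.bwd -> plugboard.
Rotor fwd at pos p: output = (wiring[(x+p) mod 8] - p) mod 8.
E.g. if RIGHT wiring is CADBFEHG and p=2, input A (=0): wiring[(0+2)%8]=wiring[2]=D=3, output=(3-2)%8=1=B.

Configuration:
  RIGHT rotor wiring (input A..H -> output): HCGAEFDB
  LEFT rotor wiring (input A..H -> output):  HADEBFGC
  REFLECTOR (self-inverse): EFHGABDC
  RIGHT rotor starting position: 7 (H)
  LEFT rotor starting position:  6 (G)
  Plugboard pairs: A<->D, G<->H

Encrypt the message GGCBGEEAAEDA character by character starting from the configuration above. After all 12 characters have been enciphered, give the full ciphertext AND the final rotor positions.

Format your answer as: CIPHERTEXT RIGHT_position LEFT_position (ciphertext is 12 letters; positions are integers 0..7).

Answer: HHDGHGHFDBHH 3 0

Derivation:
Char 1 ('G'): step: R->0, L->7 (L advanced); G->plug->H->R->B->L->A->refl->E->L'->D->R'->G->plug->H
Char 2 ('G'): step: R->1, L=7; G->plug->H->R->G->L->G->refl->D->L'->A->R'->G->plug->H
Char 3 ('C'): step: R->2, L=7; C->plug->C->R->C->L->B->refl->F->L'->E->R'->A->plug->D
Char 4 ('B'): step: R->3, L=7; B->plug->B->R->B->L->A->refl->E->L'->D->R'->H->plug->G
Char 5 ('G'): step: R->4, L=7; G->plug->H->R->E->L->F->refl->B->L'->C->R'->G->plug->H
Char 6 ('E'): step: R->5, L=7; E->plug->E->R->F->L->C->refl->H->L'->H->R'->H->plug->G
Char 7 ('E'): step: R->6, L=7; E->plug->E->R->A->L->D->refl->G->L'->G->R'->G->plug->H
Char 8 ('A'): step: R->7, L=7; A->plug->D->R->H->L->H->refl->C->L'->F->R'->F->plug->F
Char 9 ('A'): step: R->0, L->0 (L advanced); A->plug->D->R->A->L->H->refl->C->L'->H->R'->A->plug->D
Char 10 ('E'): step: R->1, L=0; E->plug->E->R->E->L->B->refl->F->L'->F->R'->B->plug->B
Char 11 ('D'): step: R->2, L=0; D->plug->A->R->E->L->B->refl->F->L'->F->R'->G->plug->H
Char 12 ('A'): step: R->3, L=0; A->plug->D->R->A->L->H->refl->C->L'->H->R'->G->plug->H
Final: ciphertext=HHDGHGHFDBHH, RIGHT=3, LEFT=0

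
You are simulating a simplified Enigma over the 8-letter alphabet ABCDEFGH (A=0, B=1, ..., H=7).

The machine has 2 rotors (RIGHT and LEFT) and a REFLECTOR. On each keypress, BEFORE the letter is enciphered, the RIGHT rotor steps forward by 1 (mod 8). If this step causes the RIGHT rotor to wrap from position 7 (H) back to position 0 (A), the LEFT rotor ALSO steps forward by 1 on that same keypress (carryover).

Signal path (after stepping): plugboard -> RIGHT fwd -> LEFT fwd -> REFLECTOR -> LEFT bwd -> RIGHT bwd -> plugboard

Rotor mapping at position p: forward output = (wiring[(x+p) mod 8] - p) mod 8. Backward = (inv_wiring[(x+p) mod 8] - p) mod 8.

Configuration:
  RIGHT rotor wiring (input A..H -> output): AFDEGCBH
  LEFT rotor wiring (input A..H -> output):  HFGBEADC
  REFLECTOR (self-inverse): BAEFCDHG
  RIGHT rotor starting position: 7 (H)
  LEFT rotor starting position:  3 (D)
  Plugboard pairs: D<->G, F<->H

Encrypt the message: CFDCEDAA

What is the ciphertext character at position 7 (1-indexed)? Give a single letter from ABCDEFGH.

Char 1 ('C'): step: R->0, L->4 (L advanced); C->plug->C->R->D->L->G->refl->H->L'->C->R'->F->plug->H
Char 2 ('F'): step: R->1, L=4; F->plug->H->R->H->L->F->refl->D->L'->E->R'->A->plug->A
Char 3 ('D'): step: R->2, L=4; D->plug->G->R->G->L->C->refl->E->L'->B->R'->A->plug->A
Char 4 ('C'): step: R->3, L=4; C->plug->C->R->H->L->F->refl->D->L'->E->R'->E->plug->E
Char 5 ('E'): step: R->4, L=4; E->plug->E->R->E->L->D->refl->F->L'->H->R'->G->plug->D
Char 6 ('D'): step: R->5, L=4; D->plug->G->R->H->L->F->refl->D->L'->E->R'->B->plug->B
Char 7 ('A'): step: R->6, L=4; A->plug->A->R->D->L->G->refl->H->L'->C->R'->C->plug->C

C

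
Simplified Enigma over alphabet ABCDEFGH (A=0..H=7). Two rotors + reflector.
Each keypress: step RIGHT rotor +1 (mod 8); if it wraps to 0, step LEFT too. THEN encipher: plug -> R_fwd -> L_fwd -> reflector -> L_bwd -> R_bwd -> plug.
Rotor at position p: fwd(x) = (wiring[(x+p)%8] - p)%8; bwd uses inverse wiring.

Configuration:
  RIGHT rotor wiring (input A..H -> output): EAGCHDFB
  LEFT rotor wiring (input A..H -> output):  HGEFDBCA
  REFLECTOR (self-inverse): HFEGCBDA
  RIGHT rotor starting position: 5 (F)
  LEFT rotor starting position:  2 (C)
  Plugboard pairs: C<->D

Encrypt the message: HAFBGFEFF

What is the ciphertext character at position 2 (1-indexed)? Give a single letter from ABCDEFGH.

Char 1 ('H'): step: R->6, L=2; H->plug->H->R->F->L->G->refl->D->L'->B->R'->G->plug->G
Char 2 ('A'): step: R->7, L=2; A->plug->A->R->C->L->B->refl->F->L'->G->R'->H->plug->H

H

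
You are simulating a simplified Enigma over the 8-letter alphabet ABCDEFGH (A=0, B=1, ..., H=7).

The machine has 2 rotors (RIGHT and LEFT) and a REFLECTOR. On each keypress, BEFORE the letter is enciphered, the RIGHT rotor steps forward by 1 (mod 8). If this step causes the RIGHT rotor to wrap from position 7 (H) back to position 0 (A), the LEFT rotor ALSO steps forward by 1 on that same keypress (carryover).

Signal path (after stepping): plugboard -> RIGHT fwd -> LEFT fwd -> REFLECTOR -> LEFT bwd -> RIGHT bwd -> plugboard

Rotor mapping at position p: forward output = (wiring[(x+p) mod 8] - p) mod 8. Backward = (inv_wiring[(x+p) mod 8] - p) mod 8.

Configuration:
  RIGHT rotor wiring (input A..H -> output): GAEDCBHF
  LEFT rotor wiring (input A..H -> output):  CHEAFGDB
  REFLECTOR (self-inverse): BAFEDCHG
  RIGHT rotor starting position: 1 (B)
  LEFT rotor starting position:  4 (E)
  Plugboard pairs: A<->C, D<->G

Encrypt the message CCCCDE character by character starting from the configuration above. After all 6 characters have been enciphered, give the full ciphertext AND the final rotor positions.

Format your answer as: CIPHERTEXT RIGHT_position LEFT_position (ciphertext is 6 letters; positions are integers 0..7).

Char 1 ('C'): step: R->2, L=4; C->plug->A->R->C->L->H->refl->G->L'->E->R'->G->plug->D
Char 2 ('C'): step: R->3, L=4; C->plug->A->R->A->L->B->refl->A->L'->G->R'->C->plug->A
Char 3 ('C'): step: R->4, L=4; C->plug->A->R->G->L->A->refl->B->L'->A->R'->G->plug->D
Char 4 ('C'): step: R->5, L=4; C->plug->A->R->E->L->G->refl->H->L'->C->R'->B->plug->B
Char 5 ('D'): step: R->6, L=4; D->plug->G->R->E->L->G->refl->H->L'->C->R'->D->plug->G
Char 6 ('E'): step: R->7, L=4; E->plug->E->R->E->L->G->refl->H->L'->C->R'->G->plug->D
Final: ciphertext=DADBGD, RIGHT=7, LEFT=4

Answer: DADBGD 7 4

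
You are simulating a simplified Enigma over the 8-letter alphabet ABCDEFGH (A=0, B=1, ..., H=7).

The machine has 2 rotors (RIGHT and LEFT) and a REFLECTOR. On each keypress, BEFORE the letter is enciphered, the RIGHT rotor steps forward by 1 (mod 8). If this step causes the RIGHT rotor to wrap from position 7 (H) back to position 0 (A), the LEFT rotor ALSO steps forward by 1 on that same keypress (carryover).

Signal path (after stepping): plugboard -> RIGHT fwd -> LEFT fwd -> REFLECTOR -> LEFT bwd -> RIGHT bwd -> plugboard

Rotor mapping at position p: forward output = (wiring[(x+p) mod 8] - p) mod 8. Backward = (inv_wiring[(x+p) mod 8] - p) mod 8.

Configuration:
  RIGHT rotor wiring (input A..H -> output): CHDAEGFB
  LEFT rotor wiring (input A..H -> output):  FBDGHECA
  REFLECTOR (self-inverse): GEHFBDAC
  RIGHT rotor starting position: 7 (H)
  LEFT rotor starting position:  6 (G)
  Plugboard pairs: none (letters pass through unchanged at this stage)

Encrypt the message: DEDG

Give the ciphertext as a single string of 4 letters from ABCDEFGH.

Char 1 ('D'): step: R->0, L->7 (L advanced); D->plug->D->R->A->L->B->refl->E->L'->D->R'->C->plug->C
Char 2 ('E'): step: R->1, L=7; E->plug->E->R->F->L->A->refl->G->L'->B->R'->H->plug->H
Char 3 ('D'): step: R->2, L=7; D->plug->D->R->E->L->H->refl->C->L'->C->R'->C->plug->C
Char 4 ('G'): step: R->3, L=7; G->plug->G->R->E->L->H->refl->C->L'->C->R'->D->plug->D

Answer: CHCD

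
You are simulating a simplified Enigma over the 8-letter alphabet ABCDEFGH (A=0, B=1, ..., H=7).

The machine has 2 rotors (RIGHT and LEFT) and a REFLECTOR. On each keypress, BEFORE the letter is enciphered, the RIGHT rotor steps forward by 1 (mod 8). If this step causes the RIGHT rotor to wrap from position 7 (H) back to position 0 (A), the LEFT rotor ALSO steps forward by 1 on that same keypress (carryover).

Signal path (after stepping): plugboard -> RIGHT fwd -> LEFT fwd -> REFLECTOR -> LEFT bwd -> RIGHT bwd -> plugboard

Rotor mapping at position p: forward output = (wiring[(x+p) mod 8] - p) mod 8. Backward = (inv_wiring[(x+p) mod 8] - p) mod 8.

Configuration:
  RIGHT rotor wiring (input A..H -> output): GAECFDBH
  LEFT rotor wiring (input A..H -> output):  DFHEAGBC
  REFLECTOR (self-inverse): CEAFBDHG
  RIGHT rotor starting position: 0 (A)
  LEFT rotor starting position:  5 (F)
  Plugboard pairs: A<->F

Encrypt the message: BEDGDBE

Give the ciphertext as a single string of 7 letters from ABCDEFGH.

Answer: GFAFHCA

Derivation:
Char 1 ('B'): step: R->1, L=5; B->plug->B->R->D->L->G->refl->H->L'->G->R'->G->plug->G
Char 2 ('E'): step: R->2, L=5; E->plug->E->R->H->L->D->refl->F->L'->C->R'->A->plug->F
Char 3 ('D'): step: R->3, L=5; D->plug->D->R->G->L->H->refl->G->L'->D->R'->F->plug->A
Char 4 ('G'): step: R->4, L=5; G->plug->G->R->A->L->B->refl->E->L'->B->R'->A->plug->F
Char 5 ('D'): step: R->5, L=5; D->plug->D->R->B->L->E->refl->B->L'->A->R'->H->plug->H
Char 6 ('B'): step: R->6, L=5; B->plug->B->R->B->L->E->refl->B->L'->A->R'->C->plug->C
Char 7 ('E'): step: R->7, L=5; E->plug->E->R->D->L->G->refl->H->L'->G->R'->F->plug->A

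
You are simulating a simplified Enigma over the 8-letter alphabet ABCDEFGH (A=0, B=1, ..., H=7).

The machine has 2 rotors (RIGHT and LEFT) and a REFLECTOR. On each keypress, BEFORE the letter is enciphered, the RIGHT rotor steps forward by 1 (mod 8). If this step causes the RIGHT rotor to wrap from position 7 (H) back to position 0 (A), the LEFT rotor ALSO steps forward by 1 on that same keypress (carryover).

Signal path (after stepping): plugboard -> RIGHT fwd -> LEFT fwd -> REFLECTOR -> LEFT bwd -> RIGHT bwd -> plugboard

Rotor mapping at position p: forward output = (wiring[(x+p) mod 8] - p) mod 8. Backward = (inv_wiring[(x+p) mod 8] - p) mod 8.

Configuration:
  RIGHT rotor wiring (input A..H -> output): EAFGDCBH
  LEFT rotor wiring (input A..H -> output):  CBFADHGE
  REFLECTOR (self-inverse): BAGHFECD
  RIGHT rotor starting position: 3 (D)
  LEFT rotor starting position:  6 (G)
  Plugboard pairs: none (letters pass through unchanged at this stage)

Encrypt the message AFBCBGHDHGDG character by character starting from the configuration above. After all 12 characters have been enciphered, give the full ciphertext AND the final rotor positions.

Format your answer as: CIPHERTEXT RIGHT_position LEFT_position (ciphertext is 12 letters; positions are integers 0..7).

Answer: EDGBCBBEDDAH 7 7

Derivation:
Char 1 ('A'): step: R->4, L=6; A->plug->A->R->H->L->B->refl->A->L'->A->R'->E->plug->E
Char 2 ('F'): step: R->5, L=6; F->plug->F->R->A->L->A->refl->B->L'->H->R'->D->plug->D
Char 3 ('B'): step: R->6, L=6; B->plug->B->R->B->L->G->refl->C->L'->F->R'->G->plug->G
Char 4 ('C'): step: R->7, L=6; C->plug->C->R->B->L->G->refl->C->L'->F->R'->B->plug->B
Char 5 ('B'): step: R->0, L->7 (L advanced); B->plug->B->R->A->L->F->refl->E->L'->F->R'->C->plug->C
Char 6 ('G'): step: R->1, L=7; G->plug->G->R->G->L->A->refl->B->L'->E->R'->B->plug->B
Char 7 ('H'): step: R->2, L=7; H->plug->H->R->G->L->A->refl->B->L'->E->R'->B->plug->B
Char 8 ('D'): step: R->3, L=7; D->plug->D->R->G->L->A->refl->B->L'->E->R'->E->plug->E
Char 9 ('H'): step: R->4, L=7; H->plug->H->R->C->L->C->refl->G->L'->D->R'->D->plug->D
Char 10 ('G'): step: R->5, L=7; G->plug->G->R->B->L->D->refl->H->L'->H->R'->D->plug->D
Char 11 ('D'): step: R->6, L=7; D->plug->D->R->C->L->C->refl->G->L'->D->R'->A->plug->A
Char 12 ('G'): step: R->7, L=7; G->plug->G->R->D->L->G->refl->C->L'->C->R'->H->plug->H
Final: ciphertext=EDGBCBBEDDAH, RIGHT=7, LEFT=7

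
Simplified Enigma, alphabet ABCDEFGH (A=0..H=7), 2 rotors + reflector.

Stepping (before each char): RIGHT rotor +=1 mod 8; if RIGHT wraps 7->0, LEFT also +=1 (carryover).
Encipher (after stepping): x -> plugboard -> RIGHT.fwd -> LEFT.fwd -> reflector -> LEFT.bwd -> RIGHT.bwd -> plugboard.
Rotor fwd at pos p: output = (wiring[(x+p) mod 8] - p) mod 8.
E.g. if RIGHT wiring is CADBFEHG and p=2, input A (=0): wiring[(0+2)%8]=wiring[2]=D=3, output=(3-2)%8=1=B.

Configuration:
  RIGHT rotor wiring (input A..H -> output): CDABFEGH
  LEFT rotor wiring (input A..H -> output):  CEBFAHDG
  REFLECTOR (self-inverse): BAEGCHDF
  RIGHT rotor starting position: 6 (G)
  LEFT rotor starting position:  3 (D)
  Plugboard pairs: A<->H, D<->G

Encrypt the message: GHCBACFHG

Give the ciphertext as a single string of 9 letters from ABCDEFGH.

Char 1 ('G'): step: R->7, L=3; G->plug->D->R->B->L->F->refl->H->L'->F->R'->G->plug->D
Char 2 ('H'): step: R->0, L->4 (L advanced); H->plug->A->R->C->L->H->refl->F->L'->G->R'->G->plug->D
Char 3 ('C'): step: R->1, L=4; C->plug->C->R->A->L->E->refl->C->L'->D->R'->E->plug->E
Char 4 ('B'): step: R->2, L=4; B->plug->B->R->H->L->B->refl->A->L'->F->R'->F->plug->F
Char 5 ('A'): step: R->3, L=4; A->plug->H->R->F->L->A->refl->B->L'->H->R'->F->plug->F
Char 6 ('C'): step: R->4, L=4; C->plug->C->R->C->L->H->refl->F->L'->G->R'->E->plug->E
Char 7 ('F'): step: R->5, L=4; F->plug->F->R->D->L->C->refl->E->L'->A->R'->H->plug->A
Char 8 ('H'): step: R->6, L=4; H->plug->A->R->A->L->E->refl->C->L'->D->R'->F->plug->F
Char 9 ('G'): step: R->7, L=4; G->plug->D->R->B->L->D->refl->G->L'->E->R'->C->plug->C

Answer: DDEFFEAFC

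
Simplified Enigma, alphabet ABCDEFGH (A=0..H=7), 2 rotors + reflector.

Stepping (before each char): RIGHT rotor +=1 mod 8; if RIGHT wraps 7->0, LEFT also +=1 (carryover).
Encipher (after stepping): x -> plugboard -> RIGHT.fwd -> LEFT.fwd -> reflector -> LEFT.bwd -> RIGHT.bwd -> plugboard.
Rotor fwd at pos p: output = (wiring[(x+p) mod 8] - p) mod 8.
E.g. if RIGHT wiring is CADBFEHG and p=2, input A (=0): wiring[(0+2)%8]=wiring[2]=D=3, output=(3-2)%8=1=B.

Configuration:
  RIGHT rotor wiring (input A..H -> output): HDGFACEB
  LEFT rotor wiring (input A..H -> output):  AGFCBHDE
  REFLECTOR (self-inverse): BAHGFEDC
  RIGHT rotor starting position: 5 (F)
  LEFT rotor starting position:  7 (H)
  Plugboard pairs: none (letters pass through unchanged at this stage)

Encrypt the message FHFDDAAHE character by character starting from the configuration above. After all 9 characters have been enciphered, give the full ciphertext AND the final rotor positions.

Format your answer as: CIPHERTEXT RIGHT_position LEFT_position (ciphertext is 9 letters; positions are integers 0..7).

Answer: EAAAACCAH 6 0

Derivation:
Char 1 ('F'): step: R->6, L=7; F->plug->F->R->H->L->E->refl->F->L'->A->R'->E->plug->E
Char 2 ('H'): step: R->7, L=7; H->plug->H->R->F->L->C->refl->H->L'->C->R'->A->plug->A
Char 3 ('F'): step: R->0, L->0 (L advanced); F->plug->F->R->C->L->F->refl->E->L'->H->R'->A->plug->A
Char 4 ('D'): step: R->1, L=0; D->plug->D->R->H->L->E->refl->F->L'->C->R'->A->plug->A
Char 5 ('D'): step: R->2, L=0; D->plug->D->R->A->L->A->refl->B->L'->E->R'->A->plug->A
Char 6 ('A'): step: R->3, L=0; A->plug->A->R->C->L->F->refl->E->L'->H->R'->C->plug->C
Char 7 ('A'): step: R->4, L=0; A->plug->A->R->E->L->B->refl->A->L'->A->R'->C->plug->C
Char 8 ('H'): step: R->5, L=0; H->plug->H->R->D->L->C->refl->H->L'->F->R'->A->plug->A
Char 9 ('E'): step: R->6, L=0; E->plug->E->R->A->L->A->refl->B->L'->E->R'->H->plug->H
Final: ciphertext=EAAAACCAH, RIGHT=6, LEFT=0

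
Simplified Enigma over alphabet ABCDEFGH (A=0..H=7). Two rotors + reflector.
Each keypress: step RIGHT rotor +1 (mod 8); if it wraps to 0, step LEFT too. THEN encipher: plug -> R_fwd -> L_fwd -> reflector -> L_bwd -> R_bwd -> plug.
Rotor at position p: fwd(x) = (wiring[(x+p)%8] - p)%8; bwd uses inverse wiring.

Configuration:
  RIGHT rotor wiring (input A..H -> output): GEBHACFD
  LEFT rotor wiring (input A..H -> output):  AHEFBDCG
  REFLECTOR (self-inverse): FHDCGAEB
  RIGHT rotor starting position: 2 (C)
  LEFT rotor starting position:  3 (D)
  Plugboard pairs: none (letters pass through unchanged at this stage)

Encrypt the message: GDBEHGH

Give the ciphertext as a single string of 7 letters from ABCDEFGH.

Char 1 ('G'): step: R->3, L=3; G->plug->G->R->B->L->G->refl->E->L'->G->R'->H->plug->H
Char 2 ('D'): step: R->4, L=3; D->plug->D->R->H->L->B->refl->H->L'->D->R'->H->plug->H
Char 3 ('B'): step: R->5, L=3; B->plug->B->R->A->L->C->refl->D->L'->E->R'->F->plug->F
Char 4 ('E'): step: R->6, L=3; E->plug->E->R->D->L->H->refl->B->L'->H->R'->A->plug->A
Char 5 ('H'): step: R->7, L=3; H->plug->H->R->G->L->E->refl->G->L'->B->R'->F->plug->F
Char 6 ('G'): step: R->0, L->4 (L advanced); G->plug->G->R->F->L->D->refl->C->L'->D->R'->H->plug->H
Char 7 ('H'): step: R->1, L=4; H->plug->H->R->F->L->D->refl->C->L'->D->R'->A->plug->A

Answer: HHFAFHA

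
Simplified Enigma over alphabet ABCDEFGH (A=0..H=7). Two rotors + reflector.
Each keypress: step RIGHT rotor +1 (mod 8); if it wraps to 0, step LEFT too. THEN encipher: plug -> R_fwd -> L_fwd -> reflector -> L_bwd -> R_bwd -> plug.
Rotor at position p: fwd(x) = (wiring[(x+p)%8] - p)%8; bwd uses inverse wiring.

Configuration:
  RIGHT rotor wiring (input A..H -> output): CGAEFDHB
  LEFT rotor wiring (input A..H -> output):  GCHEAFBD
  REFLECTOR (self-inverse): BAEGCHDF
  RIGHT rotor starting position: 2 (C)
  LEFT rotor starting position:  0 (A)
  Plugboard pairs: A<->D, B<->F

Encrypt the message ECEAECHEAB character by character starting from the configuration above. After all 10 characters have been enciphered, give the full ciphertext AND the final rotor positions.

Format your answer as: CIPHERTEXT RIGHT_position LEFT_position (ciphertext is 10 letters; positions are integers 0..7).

Char 1 ('E'): step: R->3, L=0; E->plug->E->R->G->L->B->refl->A->L'->E->R'->D->plug->A
Char 2 ('C'): step: R->4, L=0; C->plug->C->R->D->L->E->refl->C->L'->B->R'->A->plug->D
Char 3 ('E'): step: R->5, L=0; E->plug->E->R->B->L->C->refl->E->L'->D->R'->F->plug->B
Char 4 ('A'): step: R->6, L=0; A->plug->D->R->A->L->G->refl->D->L'->H->R'->G->plug->G
Char 5 ('E'): step: R->7, L=0; E->plug->E->R->F->L->F->refl->H->L'->C->R'->A->plug->D
Char 6 ('C'): step: R->0, L->1 (L advanced); C->plug->C->R->A->L->B->refl->A->L'->F->R'->E->plug->E
Char 7 ('H'): step: R->1, L=1; H->plug->H->R->B->L->G->refl->D->L'->C->R'->E->plug->E
Char 8 ('E'): step: R->2, L=1; E->plug->E->R->F->L->A->refl->B->L'->A->R'->G->plug->G
Char 9 ('A'): step: R->3, L=1; A->plug->D->R->E->L->E->refl->C->L'->G->R'->E->plug->E
Char 10 ('B'): step: R->4, L=1; B->plug->F->R->C->L->D->refl->G->L'->B->R'->A->plug->D
Final: ciphertext=ADBGDEEGED, RIGHT=4, LEFT=1

Answer: ADBGDEEGED 4 1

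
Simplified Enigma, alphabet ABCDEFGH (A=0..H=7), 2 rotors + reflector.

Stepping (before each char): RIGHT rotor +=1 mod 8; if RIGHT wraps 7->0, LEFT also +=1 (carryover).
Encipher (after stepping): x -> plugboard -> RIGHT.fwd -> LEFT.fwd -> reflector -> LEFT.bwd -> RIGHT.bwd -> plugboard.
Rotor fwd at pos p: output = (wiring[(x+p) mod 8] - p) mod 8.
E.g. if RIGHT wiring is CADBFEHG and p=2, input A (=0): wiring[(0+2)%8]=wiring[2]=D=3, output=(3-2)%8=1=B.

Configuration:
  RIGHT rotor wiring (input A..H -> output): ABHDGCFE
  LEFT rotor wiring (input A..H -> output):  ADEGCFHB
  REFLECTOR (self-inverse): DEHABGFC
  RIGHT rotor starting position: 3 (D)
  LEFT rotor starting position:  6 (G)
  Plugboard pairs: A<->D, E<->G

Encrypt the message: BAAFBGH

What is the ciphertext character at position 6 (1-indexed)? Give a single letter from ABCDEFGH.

Char 1 ('B'): step: R->4, L=6; B->plug->B->R->G->L->E->refl->B->L'->A->R'->D->plug->A
Char 2 ('A'): step: R->5, L=6; A->plug->D->R->D->L->F->refl->G->L'->E->R'->E->plug->G
Char 3 ('A'): step: R->6, L=6; A->plug->D->R->D->L->F->refl->G->L'->E->R'->H->plug->H
Char 4 ('F'): step: R->7, L=6; F->plug->F->R->H->L->H->refl->C->L'->C->R'->C->plug->C
Char 5 ('B'): step: R->0, L->7 (L advanced); B->plug->B->R->B->L->B->refl->E->L'->C->R'->F->plug->F
Char 6 ('G'): step: R->1, L=7; G->plug->E->R->B->L->B->refl->E->L'->C->R'->C->plug->C

C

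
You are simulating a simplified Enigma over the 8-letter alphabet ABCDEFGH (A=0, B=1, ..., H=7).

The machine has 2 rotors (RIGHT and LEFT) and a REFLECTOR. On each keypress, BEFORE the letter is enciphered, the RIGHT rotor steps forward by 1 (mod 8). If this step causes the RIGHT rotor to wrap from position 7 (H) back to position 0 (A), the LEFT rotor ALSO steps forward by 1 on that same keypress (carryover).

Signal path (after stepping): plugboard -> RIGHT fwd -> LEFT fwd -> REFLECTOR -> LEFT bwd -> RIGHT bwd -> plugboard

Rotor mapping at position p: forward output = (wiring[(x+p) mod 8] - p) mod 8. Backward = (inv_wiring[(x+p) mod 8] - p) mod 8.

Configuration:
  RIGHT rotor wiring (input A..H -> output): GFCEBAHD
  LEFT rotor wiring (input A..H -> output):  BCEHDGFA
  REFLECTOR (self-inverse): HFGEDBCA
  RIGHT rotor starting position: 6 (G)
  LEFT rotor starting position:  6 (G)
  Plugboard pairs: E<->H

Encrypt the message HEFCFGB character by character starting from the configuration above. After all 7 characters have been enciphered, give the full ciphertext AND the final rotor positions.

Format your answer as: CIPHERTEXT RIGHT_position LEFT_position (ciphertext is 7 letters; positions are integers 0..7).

Answer: CFAFHBF 5 7

Derivation:
Char 1 ('H'): step: R->7, L=6; H->plug->E->R->F->L->B->refl->F->L'->G->R'->C->plug->C
Char 2 ('E'): step: R->0, L->7 (L advanced); E->plug->H->R->D->L->F->refl->B->L'->A->R'->F->plug->F
Char 3 ('F'): step: R->1, L=7; F->plug->F->R->G->L->H->refl->A->L'->E->R'->A->plug->A
Char 4 ('C'): step: R->2, L=7; C->plug->C->R->H->L->G->refl->C->L'->B->R'->F->plug->F
Char 5 ('F'): step: R->3, L=7; F->plug->F->R->D->L->F->refl->B->L'->A->R'->E->plug->H
Char 6 ('G'): step: R->4, L=7; G->plug->G->R->G->L->H->refl->A->L'->E->R'->B->plug->B
Char 7 ('B'): step: R->5, L=7; B->plug->B->R->C->L->D->refl->E->L'->F->R'->F->plug->F
Final: ciphertext=CFAFHBF, RIGHT=5, LEFT=7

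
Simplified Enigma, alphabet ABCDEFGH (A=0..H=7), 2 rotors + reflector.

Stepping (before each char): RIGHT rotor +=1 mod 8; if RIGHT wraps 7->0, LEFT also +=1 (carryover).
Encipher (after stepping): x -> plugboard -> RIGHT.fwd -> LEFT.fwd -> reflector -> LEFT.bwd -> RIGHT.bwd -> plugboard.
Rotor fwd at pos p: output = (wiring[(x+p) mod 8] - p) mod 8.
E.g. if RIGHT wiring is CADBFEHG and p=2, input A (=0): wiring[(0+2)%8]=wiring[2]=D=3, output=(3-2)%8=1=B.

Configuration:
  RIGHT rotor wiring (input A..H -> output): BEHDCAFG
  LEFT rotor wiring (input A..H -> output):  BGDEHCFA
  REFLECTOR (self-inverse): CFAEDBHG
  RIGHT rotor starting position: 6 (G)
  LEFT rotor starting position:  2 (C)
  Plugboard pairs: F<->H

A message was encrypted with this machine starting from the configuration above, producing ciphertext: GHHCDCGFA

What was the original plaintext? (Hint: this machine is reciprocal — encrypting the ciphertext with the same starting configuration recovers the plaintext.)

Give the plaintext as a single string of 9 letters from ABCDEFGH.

Answer: HBFHCACHH

Derivation:
Char 1 ('G'): step: R->7, L=2; G->plug->G->R->B->L->C->refl->A->L'->D->R'->F->plug->H
Char 2 ('H'): step: R->0, L->3 (L advanced); H->plug->F->R->A->L->B->refl->F->L'->E->R'->B->plug->B
Char 3 ('H'): step: R->1, L=3; H->plug->F->R->E->L->F->refl->B->L'->A->R'->H->plug->F
Char 4 ('C'): step: R->2, L=3; C->plug->C->R->A->L->B->refl->F->L'->E->R'->F->plug->H
Char 5 ('D'): step: R->3, L=3; D->plug->D->R->C->L->H->refl->G->L'->F->R'->C->plug->C
Char 6 ('C'): step: R->4, L=3; C->plug->C->R->B->L->E->refl->D->L'->G->R'->A->plug->A
Char 7 ('G'): step: R->5, L=3; G->plug->G->R->G->L->D->refl->E->L'->B->R'->C->plug->C
Char 8 ('F'): step: R->6, L=3; F->plug->H->R->C->L->H->refl->G->L'->F->R'->F->plug->H
Char 9 ('A'): step: R->7, L=3; A->plug->A->R->H->L->A->refl->C->L'->D->R'->F->plug->H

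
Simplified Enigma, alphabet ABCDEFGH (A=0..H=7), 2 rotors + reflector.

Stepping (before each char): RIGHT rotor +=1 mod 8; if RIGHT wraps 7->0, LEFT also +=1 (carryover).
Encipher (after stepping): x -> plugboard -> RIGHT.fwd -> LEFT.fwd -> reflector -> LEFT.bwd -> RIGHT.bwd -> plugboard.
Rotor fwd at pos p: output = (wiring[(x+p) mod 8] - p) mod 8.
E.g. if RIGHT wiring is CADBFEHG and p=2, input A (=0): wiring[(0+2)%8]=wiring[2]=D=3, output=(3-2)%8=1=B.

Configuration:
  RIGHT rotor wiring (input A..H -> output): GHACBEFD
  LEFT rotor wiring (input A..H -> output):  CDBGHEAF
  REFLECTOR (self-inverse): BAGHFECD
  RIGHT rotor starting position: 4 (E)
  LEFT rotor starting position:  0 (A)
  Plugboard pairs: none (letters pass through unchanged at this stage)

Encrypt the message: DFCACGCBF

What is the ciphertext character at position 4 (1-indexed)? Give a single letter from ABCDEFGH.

Char 1 ('D'): step: R->5, L=0; D->plug->D->R->B->L->D->refl->H->L'->E->R'->H->plug->H
Char 2 ('F'): step: R->6, L=0; F->plug->F->R->E->L->H->refl->D->L'->B->R'->D->plug->D
Char 3 ('C'): step: R->7, L=0; C->plug->C->R->A->L->C->refl->G->L'->D->R'->E->plug->E
Char 4 ('A'): step: R->0, L->1 (L advanced); A->plug->A->R->G->L->E->refl->F->L'->C->R'->D->plug->D

D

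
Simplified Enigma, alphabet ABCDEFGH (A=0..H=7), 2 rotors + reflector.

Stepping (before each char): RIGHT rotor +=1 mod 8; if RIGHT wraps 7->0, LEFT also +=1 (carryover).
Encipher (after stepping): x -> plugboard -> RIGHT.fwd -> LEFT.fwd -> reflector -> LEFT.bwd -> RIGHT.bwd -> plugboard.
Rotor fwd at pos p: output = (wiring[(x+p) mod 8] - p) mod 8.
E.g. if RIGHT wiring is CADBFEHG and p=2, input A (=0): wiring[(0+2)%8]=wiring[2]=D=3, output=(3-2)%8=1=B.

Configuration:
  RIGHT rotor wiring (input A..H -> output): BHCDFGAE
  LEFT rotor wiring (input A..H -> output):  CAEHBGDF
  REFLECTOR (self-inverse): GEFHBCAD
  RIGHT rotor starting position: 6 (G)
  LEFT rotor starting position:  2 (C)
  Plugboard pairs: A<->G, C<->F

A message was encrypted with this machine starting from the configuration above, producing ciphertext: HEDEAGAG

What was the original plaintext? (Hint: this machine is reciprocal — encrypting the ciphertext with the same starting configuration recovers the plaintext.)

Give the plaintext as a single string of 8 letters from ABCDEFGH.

Char 1 ('H'): step: R->7, L=2; H->plug->H->R->B->L->F->refl->C->L'->A->R'->C->plug->F
Char 2 ('E'): step: R->0, L->3 (L advanced); E->plug->E->R->F->L->H->refl->D->L'->C->R'->C->plug->F
Char 3 ('D'): step: R->1, L=3; D->plug->D->R->E->L->C->refl->F->L'->G->R'->A->plug->G
Char 4 ('E'): step: R->2, L=3; E->plug->E->R->G->L->F->refl->C->L'->E->R'->D->plug->D
Char 5 ('A'): step: R->3, L=3; A->plug->G->R->E->L->C->refl->F->L'->G->R'->F->plug->C
Char 6 ('G'): step: R->4, L=3; G->plug->A->R->B->L->G->refl->A->L'->D->R'->F->plug->C
Char 7 ('A'): step: R->5, L=3; A->plug->G->R->G->L->F->refl->C->L'->E->R'->D->plug->D
Char 8 ('G'): step: R->6, L=3; G->plug->A->R->C->L->D->refl->H->L'->F->R'->F->plug->C

Answer: FFGDCCDC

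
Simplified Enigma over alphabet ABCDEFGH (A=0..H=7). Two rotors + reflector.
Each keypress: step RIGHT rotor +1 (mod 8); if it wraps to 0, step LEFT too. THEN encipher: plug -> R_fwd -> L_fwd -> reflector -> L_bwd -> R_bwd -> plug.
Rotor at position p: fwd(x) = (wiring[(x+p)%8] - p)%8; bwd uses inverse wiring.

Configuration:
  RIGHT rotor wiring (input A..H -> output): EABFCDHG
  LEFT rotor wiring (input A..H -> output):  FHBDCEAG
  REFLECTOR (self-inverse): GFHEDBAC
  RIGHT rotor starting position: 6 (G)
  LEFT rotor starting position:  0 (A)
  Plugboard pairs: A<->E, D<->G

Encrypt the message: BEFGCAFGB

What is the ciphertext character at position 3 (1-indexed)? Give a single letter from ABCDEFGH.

Char 1 ('B'): step: R->7, L=0; B->plug->B->R->F->L->E->refl->D->L'->D->R'->F->plug->F
Char 2 ('E'): step: R->0, L->1 (L advanced); E->plug->A->R->E->L->D->refl->E->L'->H->R'->G->plug->D
Char 3 ('F'): step: R->1, L=1; F->plug->F->R->G->L->F->refl->B->L'->D->R'->H->plug->H

H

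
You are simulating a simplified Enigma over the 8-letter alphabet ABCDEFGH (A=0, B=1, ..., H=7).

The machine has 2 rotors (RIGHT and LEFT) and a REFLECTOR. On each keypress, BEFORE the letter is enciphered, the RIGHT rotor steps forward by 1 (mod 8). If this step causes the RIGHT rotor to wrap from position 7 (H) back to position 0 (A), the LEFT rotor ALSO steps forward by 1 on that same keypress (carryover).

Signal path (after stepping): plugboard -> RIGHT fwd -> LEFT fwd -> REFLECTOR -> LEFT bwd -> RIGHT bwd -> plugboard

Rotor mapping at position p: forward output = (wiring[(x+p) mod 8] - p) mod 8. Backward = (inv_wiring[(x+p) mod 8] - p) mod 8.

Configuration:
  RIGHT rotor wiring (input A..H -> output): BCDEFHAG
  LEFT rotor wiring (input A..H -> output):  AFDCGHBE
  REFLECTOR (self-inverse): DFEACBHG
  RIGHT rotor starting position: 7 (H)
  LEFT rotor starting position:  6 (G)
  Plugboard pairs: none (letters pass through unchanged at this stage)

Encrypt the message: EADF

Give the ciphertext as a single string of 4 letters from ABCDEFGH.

Char 1 ('E'): step: R->0, L->7 (L advanced); E->plug->E->R->F->L->H->refl->G->L'->C->R'->B->plug->B
Char 2 ('A'): step: R->1, L=7; A->plug->A->R->B->L->B->refl->F->L'->A->R'->H->plug->H
Char 3 ('D'): step: R->2, L=7; D->plug->D->R->F->L->H->refl->G->L'->C->R'->B->plug->B
Char 4 ('F'): step: R->3, L=7; F->plug->F->R->G->L->A->refl->D->L'->E->R'->C->plug->C

Answer: BHBC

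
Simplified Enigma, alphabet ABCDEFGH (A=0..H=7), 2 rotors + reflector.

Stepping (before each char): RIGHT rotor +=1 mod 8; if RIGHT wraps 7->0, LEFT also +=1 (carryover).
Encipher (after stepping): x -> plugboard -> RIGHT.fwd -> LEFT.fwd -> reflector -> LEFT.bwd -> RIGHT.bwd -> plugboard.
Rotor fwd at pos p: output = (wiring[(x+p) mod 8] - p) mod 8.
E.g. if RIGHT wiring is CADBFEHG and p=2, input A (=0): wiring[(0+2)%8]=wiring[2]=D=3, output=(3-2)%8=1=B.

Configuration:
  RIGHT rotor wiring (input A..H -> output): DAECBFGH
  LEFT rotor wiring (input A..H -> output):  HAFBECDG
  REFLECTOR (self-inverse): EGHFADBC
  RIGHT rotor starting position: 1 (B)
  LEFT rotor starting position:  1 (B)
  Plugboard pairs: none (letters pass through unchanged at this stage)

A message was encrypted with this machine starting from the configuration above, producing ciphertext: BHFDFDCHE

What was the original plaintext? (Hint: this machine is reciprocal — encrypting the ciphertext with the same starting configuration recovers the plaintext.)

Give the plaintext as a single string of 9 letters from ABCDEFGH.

Char 1 ('B'): step: R->2, L=1; B->plug->B->R->A->L->H->refl->C->L'->F->R'->F->plug->F
Char 2 ('H'): step: R->3, L=1; H->plug->H->R->B->L->E->refl->A->L'->C->R'->C->plug->C
Char 3 ('F'): step: R->4, L=1; F->plug->F->R->E->L->B->refl->G->L'->H->R'->E->plug->E
Char 4 ('D'): step: R->5, L=1; D->plug->D->R->G->L->F->refl->D->L'->D->R'->E->plug->E
Char 5 ('F'): step: R->6, L=1; F->plug->F->R->E->L->B->refl->G->L'->H->R'->H->plug->H
Char 6 ('D'): step: R->7, L=1; D->plug->D->R->F->L->C->refl->H->L'->A->R'->A->plug->A
Char 7 ('C'): step: R->0, L->2 (L advanced); C->plug->C->R->E->L->B->refl->G->L'->H->R'->H->plug->H
Char 8 ('H'): step: R->1, L=2; H->plug->H->R->C->L->C->refl->H->L'->B->R'->C->plug->C
Char 9 ('E'): step: R->2, L=2; E->plug->E->R->E->L->B->refl->G->L'->H->R'->C->plug->C

Answer: FCEEHAHCC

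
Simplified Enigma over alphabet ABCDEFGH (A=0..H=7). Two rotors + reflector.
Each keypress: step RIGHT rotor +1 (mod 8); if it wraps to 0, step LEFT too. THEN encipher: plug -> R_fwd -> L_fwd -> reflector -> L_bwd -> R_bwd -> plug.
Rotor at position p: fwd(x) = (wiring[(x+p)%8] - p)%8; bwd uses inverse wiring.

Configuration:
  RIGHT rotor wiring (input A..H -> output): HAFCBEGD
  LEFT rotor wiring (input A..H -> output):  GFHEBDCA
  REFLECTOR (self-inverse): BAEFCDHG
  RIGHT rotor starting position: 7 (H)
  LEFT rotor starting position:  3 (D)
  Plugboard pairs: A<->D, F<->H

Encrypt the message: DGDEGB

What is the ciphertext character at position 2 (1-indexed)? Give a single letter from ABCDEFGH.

Char 1 ('D'): step: R->0, L->4 (L advanced); D->plug->A->R->H->L->A->refl->B->L'->F->R'->C->plug->C
Char 2 ('G'): step: R->1, L=4; G->plug->G->R->C->L->G->refl->H->L'->B->R'->C->plug->C

C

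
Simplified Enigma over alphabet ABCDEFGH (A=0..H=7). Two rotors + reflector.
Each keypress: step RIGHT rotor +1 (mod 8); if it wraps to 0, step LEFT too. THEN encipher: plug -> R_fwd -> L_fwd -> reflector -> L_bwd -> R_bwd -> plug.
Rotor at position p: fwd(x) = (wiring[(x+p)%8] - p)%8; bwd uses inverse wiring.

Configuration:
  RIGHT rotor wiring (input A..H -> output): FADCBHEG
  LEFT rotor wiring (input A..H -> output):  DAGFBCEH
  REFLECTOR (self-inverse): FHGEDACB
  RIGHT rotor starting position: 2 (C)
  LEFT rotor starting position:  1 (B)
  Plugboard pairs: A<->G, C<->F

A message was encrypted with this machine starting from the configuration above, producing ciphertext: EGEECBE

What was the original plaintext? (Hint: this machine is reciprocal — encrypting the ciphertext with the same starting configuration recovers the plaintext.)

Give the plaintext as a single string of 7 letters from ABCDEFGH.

Answer: DDFDHEB

Derivation:
Char 1 ('E'): step: R->3, L=1; E->plug->E->R->D->L->A->refl->F->L'->B->R'->D->plug->D
Char 2 ('G'): step: R->4, L=1; G->plug->A->R->F->L->D->refl->E->L'->C->R'->D->plug->D
Char 3 ('E'): step: R->5, L=1; E->plug->E->R->D->L->A->refl->F->L'->B->R'->C->plug->F
Char 4 ('E'): step: R->6, L=1; E->plug->E->R->F->L->D->refl->E->L'->C->R'->D->plug->D
Char 5 ('C'): step: R->7, L=1; C->plug->F->R->C->L->E->refl->D->L'->F->R'->H->plug->H
Char 6 ('B'): step: R->0, L->2 (L advanced); B->plug->B->R->A->L->E->refl->D->L'->B->R'->E->plug->E
Char 7 ('E'): step: R->1, L=2; E->plug->E->R->G->L->B->refl->H->L'->C->R'->B->plug->B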